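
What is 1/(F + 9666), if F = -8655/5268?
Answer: 1756/16970611 ≈ 0.00010347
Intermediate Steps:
F = -2885/1756 (F = -8655*1/5268 = -2885/1756 ≈ -1.6429)
1/(F + 9666) = 1/(-2885/1756 + 9666) = 1/(16970611/1756) = 1756/16970611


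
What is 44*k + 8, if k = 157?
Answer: 6916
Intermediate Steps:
44*k + 8 = 44*157 + 8 = 6908 + 8 = 6916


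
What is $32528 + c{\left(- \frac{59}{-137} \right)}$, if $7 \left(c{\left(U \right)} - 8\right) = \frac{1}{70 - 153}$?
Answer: $\frac{18903415}{581} \approx 32536.0$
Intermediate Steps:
$c{\left(U \right)} = \frac{4647}{581}$ ($c{\left(U \right)} = 8 + \frac{1}{7 \left(70 - 153\right)} = 8 + \frac{1}{7 \left(-83\right)} = 8 + \frac{1}{7} \left(- \frac{1}{83}\right) = 8 - \frac{1}{581} = \frac{4647}{581}$)
$32528 + c{\left(- \frac{59}{-137} \right)} = 32528 + \frac{4647}{581} = \frac{18903415}{581}$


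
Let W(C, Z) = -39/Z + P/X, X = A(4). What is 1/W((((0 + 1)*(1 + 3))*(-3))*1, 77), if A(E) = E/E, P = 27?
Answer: 77/2040 ≈ 0.037745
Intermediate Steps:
A(E) = 1
X = 1
W(C, Z) = 27 - 39/Z (W(C, Z) = -39/Z + 27/1 = -39/Z + 27*1 = -39/Z + 27 = 27 - 39/Z)
1/W((((0 + 1)*(1 + 3))*(-3))*1, 77) = 1/(27 - 39/77) = 1/(2040/77) = 77/2040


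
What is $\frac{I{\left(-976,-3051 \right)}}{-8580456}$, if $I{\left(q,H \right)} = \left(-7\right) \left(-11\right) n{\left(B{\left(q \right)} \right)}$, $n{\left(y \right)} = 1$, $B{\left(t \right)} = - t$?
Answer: $- \frac{77}{8580456} \approx -8.9739 \cdot 10^{-6}$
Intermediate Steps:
$I{\left(q,H \right)} = 77$ ($I{\left(q,H \right)} = \left(-7\right) \left(-11\right) 1 = 77 \cdot 1 = 77$)
$\frac{I{\left(-976,-3051 \right)}}{-8580456} = \frac{77}{-8580456} = 77 \left(- \frac{1}{8580456}\right) = - \frac{77}{8580456}$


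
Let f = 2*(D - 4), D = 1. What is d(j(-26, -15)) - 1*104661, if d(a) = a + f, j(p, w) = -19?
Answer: -104686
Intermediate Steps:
f = -6 (f = 2*(1 - 4) = 2*(-3) = -6)
d(a) = -6 + a (d(a) = a - 6 = -6 + a)
d(j(-26, -15)) - 1*104661 = (-6 - 19) - 1*104661 = -25 - 104661 = -104686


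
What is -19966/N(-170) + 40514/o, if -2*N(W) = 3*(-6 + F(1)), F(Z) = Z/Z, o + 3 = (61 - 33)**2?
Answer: -30579182/11715 ≈ -2610.3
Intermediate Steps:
o = 781 (o = -3 + (61 - 33)**2 = -3 + 28**2 = -3 + 784 = 781)
F(Z) = 1
N(W) = 15/2 (N(W) = -3*(-6 + 1)/2 = -3*(-5)/2 = -1/2*(-15) = 15/2)
-19966/N(-170) + 40514/o = -19966/15/2 + 40514/781 = -19966*2/15 + 40514*(1/781) = -39932/15 + 40514/781 = -30579182/11715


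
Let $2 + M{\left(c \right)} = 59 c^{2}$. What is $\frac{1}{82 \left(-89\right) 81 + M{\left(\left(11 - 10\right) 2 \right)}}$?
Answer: $- \frac{1}{590904} \approx -1.6923 \cdot 10^{-6}$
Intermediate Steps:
$M{\left(c \right)} = -2 + 59 c^{2}$
$\frac{1}{82 \left(-89\right) 81 + M{\left(\left(11 - 10\right) 2 \right)}} = \frac{1}{82 \left(-89\right) 81 - \left(2 - 59 \left(\left(11 - 10\right) 2\right)^{2}\right)} = \frac{1}{\left(-7298\right) 81 - \left(2 - 59 \left(1 \cdot 2\right)^{2}\right)} = \frac{1}{-591138 - \left(2 - 59 \cdot 2^{2}\right)} = \frac{1}{-591138 + \left(-2 + 59 \cdot 4\right)} = \frac{1}{-591138 + \left(-2 + 236\right)} = \frac{1}{-591138 + 234} = \frac{1}{-590904} = - \frac{1}{590904}$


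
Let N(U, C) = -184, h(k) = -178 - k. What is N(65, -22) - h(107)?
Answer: 101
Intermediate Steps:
N(65, -22) - h(107) = -184 - (-178 - 1*107) = -184 - (-178 - 107) = -184 - 1*(-285) = -184 + 285 = 101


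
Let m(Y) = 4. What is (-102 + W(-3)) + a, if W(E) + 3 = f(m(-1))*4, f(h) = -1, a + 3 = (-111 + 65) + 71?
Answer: -87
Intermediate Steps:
a = 22 (a = -3 + ((-111 + 65) + 71) = -3 + (-46 + 71) = -3 + 25 = 22)
W(E) = -7 (W(E) = -3 - 1*4 = -3 - 4 = -7)
(-102 + W(-3)) + a = (-102 - 7) + 22 = -109 + 22 = -87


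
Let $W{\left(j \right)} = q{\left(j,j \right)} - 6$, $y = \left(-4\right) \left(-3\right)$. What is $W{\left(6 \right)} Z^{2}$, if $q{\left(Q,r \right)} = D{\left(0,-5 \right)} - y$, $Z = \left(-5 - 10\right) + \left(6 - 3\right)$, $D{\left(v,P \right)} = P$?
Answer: $-3312$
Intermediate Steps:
$y = 12$
$Z = -12$ ($Z = -15 + \left(6 - 3\right) = -15 + 3 = -12$)
$q{\left(Q,r \right)} = -17$ ($q{\left(Q,r \right)} = -5 - 12 = -17$)
$W{\left(j \right)} = -23$ ($W{\left(j \right)} = -17 - 6 = -23$)
$W{\left(6 \right)} Z^{2} = - 23 \left(-12\right)^{2} = \left(-23\right) 144 = -3312$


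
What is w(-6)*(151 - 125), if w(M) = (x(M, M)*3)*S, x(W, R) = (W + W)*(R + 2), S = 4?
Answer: 14976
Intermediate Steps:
x(W, R) = 2*W*(2 + R) (x(W, R) = (2*W)*(2 + R) = 2*W*(2 + R))
w(M) = 24*M*(2 + M) (w(M) = ((2*M*(2 + M))*3)*4 = (6*M*(2 + M))*4 = 24*M*(2 + M))
w(-6)*(151 - 125) = (24*(-6)*(2 - 6))*(151 - 125) = (24*(-6)*(-4))*26 = 576*26 = 14976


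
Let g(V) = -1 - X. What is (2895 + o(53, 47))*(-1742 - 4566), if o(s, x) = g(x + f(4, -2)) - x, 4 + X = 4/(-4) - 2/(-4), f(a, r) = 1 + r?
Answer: -17987262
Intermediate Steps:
X = -9/2 (X = -4 + (4/(-4) - 2/(-4)) = -4 + (4*(-¼) - 2*(-¼)) = -4 + (-1 + ½) = -4 - ½ = -9/2 ≈ -4.5000)
g(V) = 7/2 (g(V) = -1 - 1*(-9/2) = -1 + 9/2 = 7/2)
o(s, x) = 7/2 - x
(2895 + o(53, 47))*(-1742 - 4566) = (2895 + (7/2 - 1*47))*(-1742 - 4566) = (2895 + (7/2 - 47))*(-6308) = (2895 - 87/2)*(-6308) = (5703/2)*(-6308) = -17987262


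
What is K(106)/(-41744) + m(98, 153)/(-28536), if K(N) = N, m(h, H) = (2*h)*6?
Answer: -1085745/24816808 ≈ -0.043750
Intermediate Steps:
m(h, H) = 12*h
K(106)/(-41744) + m(98, 153)/(-28536) = 106/(-41744) + (12*98)/(-28536) = 106*(-1/41744) + 1176*(-1/28536) = -53/20872 - 49/1189 = -1085745/24816808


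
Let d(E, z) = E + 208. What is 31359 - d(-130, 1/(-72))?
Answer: 31281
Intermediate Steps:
d(E, z) = 208 + E
31359 - d(-130, 1/(-72)) = 31359 - (208 - 130) = 31359 - 1*78 = 31359 - 78 = 31281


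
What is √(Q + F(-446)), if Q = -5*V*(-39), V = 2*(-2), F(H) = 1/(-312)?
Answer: I*√18982158/156 ≈ 27.929*I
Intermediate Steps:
F(H) = -1/312
V = -4
Q = -780 (Q = -5*(-4)*(-39) = 20*(-39) = -780)
√(Q + F(-446)) = √(-780 - 1/312) = √(-243361/312) = I*√18982158/156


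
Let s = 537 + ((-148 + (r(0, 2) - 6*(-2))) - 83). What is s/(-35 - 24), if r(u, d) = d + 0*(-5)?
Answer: -320/59 ≈ -5.4237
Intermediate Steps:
r(u, d) = d (r(u, d) = d + 0 = d)
s = 320 (s = 537 + ((-148 + (2 - 6*(-2))) - 83) = 537 + ((-148 + (2 + 12)) - 83) = 537 + ((-148 + 14) - 83) = 537 + (-134 - 83) = 537 - 217 = 320)
s/(-35 - 24) = 320/(-35 - 24) = 320/(-59) = -1/59*320 = -320/59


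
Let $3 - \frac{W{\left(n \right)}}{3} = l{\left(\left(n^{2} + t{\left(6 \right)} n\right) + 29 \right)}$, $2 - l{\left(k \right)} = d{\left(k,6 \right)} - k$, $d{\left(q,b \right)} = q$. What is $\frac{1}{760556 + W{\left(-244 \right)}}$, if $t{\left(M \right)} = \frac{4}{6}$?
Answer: $\frac{1}{760559} \approx 1.3148 \cdot 10^{-6}$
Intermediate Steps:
$t{\left(M \right)} = \frac{2}{3}$ ($t{\left(M \right)} = 4 \cdot \frac{1}{6} = \frac{2}{3}$)
$l{\left(k \right)} = 2$ ($l{\left(k \right)} = 2 - \left(k - k\right) = 2 - 0 = 2 + 0 = 2$)
$W{\left(n \right)} = 3$ ($W{\left(n \right)} = 9 - 6 = 3$)
$\frac{1}{760556 + W{\left(-244 \right)}} = \frac{1}{760556 + 3} = \frac{1}{760559}$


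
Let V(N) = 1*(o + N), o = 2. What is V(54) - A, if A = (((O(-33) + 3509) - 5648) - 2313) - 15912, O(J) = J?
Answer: 20453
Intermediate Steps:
V(N) = 2 + N (V(N) = 1*(2 + N) = 2 + N)
A = -20397 (A = (((-33 + 3509) - 5648) - 2313) - 15912 = ((3476 - 5648) - 2313) - 15912 = (-2172 - 2313) - 15912 = -4485 - 15912 = -20397)
V(54) - A = (2 + 54) - 1*(-20397) = 56 + 20397 = 20453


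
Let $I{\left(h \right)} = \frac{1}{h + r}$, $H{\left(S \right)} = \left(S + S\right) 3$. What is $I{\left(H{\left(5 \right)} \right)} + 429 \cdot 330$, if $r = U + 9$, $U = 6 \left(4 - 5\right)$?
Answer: $\frac{4671811}{33} \approx 1.4157 \cdot 10^{5}$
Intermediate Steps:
$U = -6$ ($U = 6 \left(-1\right) = -6$)
$r = 3$ ($r = -6 + 9 = 3$)
$H{\left(S \right)} = 6 S$ ($H{\left(S \right)} = 2 S 3 = 6 S$)
$I{\left(h \right)} = \frac{1}{3 + h}$ ($I{\left(h \right)} = \frac{1}{h + 3} = \frac{1}{3 + h}$)
$I{\left(H{\left(5 \right)} \right)} + 429 \cdot 330 = \frac{1}{3 + 6 \cdot 5} + 429 \cdot 330 = \frac{1}{3 + 30} + 141570 = \frac{1}{33} + 141570 = \frac{4671811}{33}$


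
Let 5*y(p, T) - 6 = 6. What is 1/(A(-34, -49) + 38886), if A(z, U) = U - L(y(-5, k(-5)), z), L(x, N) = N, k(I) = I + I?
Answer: 1/38871 ≈ 2.5726e-5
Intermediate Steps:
k(I) = 2*I
y(p, T) = 12/5 (y(p, T) = 6/5 + (1/5)*6 = 6/5 + 6/5 = 12/5)
A(z, U) = U - z
1/(A(-34, -49) + 38886) = 1/((-49 - 1*(-34)) + 38886) = 1/((-49 + 34) + 38886) = 1/(-15 + 38886) = 1/38871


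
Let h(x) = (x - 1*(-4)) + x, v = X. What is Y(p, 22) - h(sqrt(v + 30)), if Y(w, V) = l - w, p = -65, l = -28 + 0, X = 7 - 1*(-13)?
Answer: 33 - 10*sqrt(2) ≈ 18.858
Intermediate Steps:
X = 20 (X = 7 + 13 = 20)
v = 20
l = -28
h(x) = 4 + 2*x (h(x) = (x + 4) + x = (4 + x) + x = 4 + 2*x)
Y(w, V) = -28 - w
Y(p, 22) - h(sqrt(v + 30)) = (-28 - 1*(-65)) - (4 + 2*sqrt(20 + 30)) = (-28 + 65) - (4 + 2*sqrt(50)) = 37 - (4 + 2*(5*sqrt(2))) = 37 - (4 + 10*sqrt(2)) = 37 + (-4 - 10*sqrt(2)) = 33 - 10*sqrt(2)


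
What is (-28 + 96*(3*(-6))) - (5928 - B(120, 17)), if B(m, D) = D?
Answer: -7667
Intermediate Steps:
(-28 + 96*(3*(-6))) - (5928 - B(120, 17)) = (-28 + 96*(3*(-6))) - (5928 - 1*17) = (-28 + 96*(-18)) - (5928 - 17) = (-28 - 1728) - 1*5911 = -1756 - 5911 = -7667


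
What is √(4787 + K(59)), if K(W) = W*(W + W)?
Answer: √11749 ≈ 108.39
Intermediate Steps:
K(W) = 2*W² (K(W) = W*(2*W) = 2*W²)
√(4787 + K(59)) = √(4787 + 2*59²) = √(4787 + 2*3481) = √(4787 + 6962) = √11749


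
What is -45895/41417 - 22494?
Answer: -931679893/41417 ≈ -22495.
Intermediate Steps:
-45895/41417 - 22494 = -931679893/41417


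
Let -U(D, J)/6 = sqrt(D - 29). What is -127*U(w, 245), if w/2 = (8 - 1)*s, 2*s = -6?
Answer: 762*I*sqrt(71) ≈ 6420.7*I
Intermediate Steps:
s = -3 (s = (1/2)*(-6) = -3)
w = -42 (w = 2*((8 - 1)*(-3)) = 2*(7*(-3)) = 2*(-21) = -42)
U(D, J) = -6*sqrt(-29 + D) (U(D, J) = -6*sqrt(D - 29) = -6*sqrt(-29 + D))
-127*U(w, 245) = -(-762)*sqrt(-29 - 42) = -(-762)*sqrt(-71) = -(-762)*I*sqrt(71) = 762*I*sqrt(71)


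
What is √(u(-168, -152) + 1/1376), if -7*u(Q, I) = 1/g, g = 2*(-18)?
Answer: √245014/7224 ≈ 0.068520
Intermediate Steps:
g = -36
u(Q, I) = 1/252 (u(Q, I) = -⅐/(-36) = -⅐*(-1/36) = 1/252)
√(u(-168, -152) + 1/1376) = √(1/252 + 1/1376) = √(407/86688) = √245014/7224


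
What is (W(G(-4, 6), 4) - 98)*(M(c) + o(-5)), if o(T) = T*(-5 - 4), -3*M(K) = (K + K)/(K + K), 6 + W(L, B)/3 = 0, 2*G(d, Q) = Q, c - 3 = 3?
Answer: -15544/3 ≈ -5181.3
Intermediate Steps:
c = 6 (c = 3 + 3 = 6)
G(d, Q) = Q/2
W(L, B) = -18 (W(L, B) = -18 + 3*0 = -18 + 0 = -18)
M(K) = -⅓ (M(K) = -(K + K)/(3*(K + K)) = -2*K/(3*(2*K)) = -2*K*1/(2*K)/3 = -⅓*1 = -⅓)
o(T) = -9*T (o(T) = T*(-9) = -9*T)
(W(G(-4, 6), 4) - 98)*(M(c) + o(-5)) = (-18 - 98)*(-⅓ - 9*(-5)) = -116*(-⅓ + 45) = -116*134/3 = -15544/3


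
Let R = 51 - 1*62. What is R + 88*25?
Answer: 2189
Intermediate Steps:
R = -11 (R = 51 - 62 = -11)
R + 88*25 = -11 + 88*25 = -11 + 2200 = 2189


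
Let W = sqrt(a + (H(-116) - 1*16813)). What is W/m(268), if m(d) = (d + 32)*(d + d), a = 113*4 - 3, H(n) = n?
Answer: I*sqrt(1030)/40200 ≈ 0.00079835*I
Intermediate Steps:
a = 449 (a = 452 - 3 = 449)
m(d) = 2*d*(32 + d) (m(d) = (32 + d)*(2*d) = 2*d*(32 + d))
W = 4*I*sqrt(1030) (W = sqrt(449 + (-116 - 1*16813)) = sqrt(449 + (-116 - 16813)) = sqrt(449 - 16929) = sqrt(-16480) = 4*I*sqrt(1030) ≈ 128.37*I)
W/m(268) = (4*I*sqrt(1030))/((2*268*(32 + 268))) = (4*I*sqrt(1030))/((2*268*300)) = (4*I*sqrt(1030))/160800 = (4*I*sqrt(1030))*(1/160800) = I*sqrt(1030)/40200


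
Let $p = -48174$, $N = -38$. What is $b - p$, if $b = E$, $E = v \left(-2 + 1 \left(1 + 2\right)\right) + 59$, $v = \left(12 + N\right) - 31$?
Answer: $48176$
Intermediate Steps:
$v = -57$ ($v = \left(12 - 38\right) - 31 = -26 - 31 = -57$)
$E = 2$ ($E = - 57 \left(-2 + 1 \left(1 + 2\right)\right) + 59 = - 57 \left(-2 + 1 \cdot 3\right) + 59 = - 57 \left(-2 + 3\right) + 59 = \left(-57\right) 1 + 59 = -57 + 59 = 2$)
$b = 2$
$b - p = 2 - -48174 = 2 + 48174 = 48176$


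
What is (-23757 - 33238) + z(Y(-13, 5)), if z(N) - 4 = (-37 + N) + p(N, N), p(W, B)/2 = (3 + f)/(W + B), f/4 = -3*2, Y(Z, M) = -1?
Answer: -57008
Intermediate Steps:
f = -24 (f = 4*(-3*2) = 4*(-6) = -24)
p(W, B) = -42/(B + W) (p(W, B) = 2*((3 - 24)/(W + B)) = 2*(-21/(B + W)) = -42/(B + W))
z(N) = -33 + N - 21/N (z(N) = 4 + ((-37 + N) - 42/(N + N)) = 4 + ((-37 + N) - 42*1/(2*N)) = 4 + ((-37 + N) - 21/N) = 4 + (-37 + N - 21/N) = -33 + N - 21/N)
(-23757 - 33238) + z(Y(-13, 5)) = (-23757 - 33238) + (-33 - 1 - 21/(-1)) = -56995 + (-33 - 1 - 21*(-1)) = -56995 + (-33 - 1 + 21) = -56995 - 13 = -57008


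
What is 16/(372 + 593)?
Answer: 16/965 ≈ 0.016580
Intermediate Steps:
16/(372 + 593) = 16/965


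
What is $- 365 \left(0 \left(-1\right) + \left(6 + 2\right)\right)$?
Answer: $-2920$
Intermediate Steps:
$- 365 \left(0 \left(-1\right) + \left(6 + 2\right)\right) = - 365 \left(0 + 8\right) = \left(-365\right) 8 = -2920$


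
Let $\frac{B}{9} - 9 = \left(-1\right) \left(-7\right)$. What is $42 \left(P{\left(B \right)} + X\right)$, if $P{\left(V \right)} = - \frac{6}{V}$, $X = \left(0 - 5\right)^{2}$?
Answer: $\frac{4193}{4} \approx 1048.3$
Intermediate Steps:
$B = 144$ ($B = 81 + 9 \left(\left(-1\right) \left(-7\right)\right) = 81 + 9 \cdot 7 = 81 + 63 = 144$)
$X = 25$ ($X = \left(-5\right)^{2} = 25$)
$42 \left(P{\left(B \right)} + X\right) = 42 \left(- \frac{6}{144} + 25\right) = 42 \left(\left(-6\right) \frac{1}{144} + 25\right) = 42 \left(- \frac{1}{24} + 25\right) = 42 \cdot \frac{599}{24} = \frac{4193}{4}$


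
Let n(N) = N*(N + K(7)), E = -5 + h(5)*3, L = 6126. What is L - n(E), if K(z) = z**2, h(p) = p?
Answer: 5536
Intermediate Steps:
E = 10 (E = -5 + 5*3 = -5 + 15 = 10)
n(N) = N*(49 + N) (n(N) = N*(N + 7**2) = N*(N + 49) = N*(49 + N))
L - n(E) = 6126 - 10*(49 + 10) = 6126 - 10*59 = 6126 - 1*590 = 6126 - 590 = 5536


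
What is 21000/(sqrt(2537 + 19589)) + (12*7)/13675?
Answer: 84/13675 + 10500*sqrt(22126)/11063 ≈ 141.18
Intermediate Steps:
21000/(sqrt(2537 + 19589)) + (12*7)/13675 = 21000/(sqrt(22126)) + 84*(1/13675) = 21000*(sqrt(22126)/22126) + 84/13675 = 10500*sqrt(22126)/11063 + 84/13675 = 84/13675 + 10500*sqrt(22126)/11063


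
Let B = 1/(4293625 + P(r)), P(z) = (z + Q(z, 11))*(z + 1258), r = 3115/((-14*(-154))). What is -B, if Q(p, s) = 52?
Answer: -94864/413695812049 ≈ -2.2931e-7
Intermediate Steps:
r = 445/308 (r = 3115/2156 = 3115*(1/2156) = 445/308 ≈ 1.4448)
P(z) = (52 + z)*(1258 + z) (P(z) = (z + 52)*(z + 1258) = (52 + z)*(1258 + z))
B = 94864/413695812049 (B = 1/(4293625 + (65416 + (445/308)**2 + 1310*(445/308))) = 1/(4293625 + (65416 + 198025/94864 + 291475/154)) = 1/(4293625 + 6385370049/94864) = 1/(413695812049/94864) = 94864/413695812049 ≈ 2.2931e-7)
-B = -1*94864/413695812049 = -94864/413695812049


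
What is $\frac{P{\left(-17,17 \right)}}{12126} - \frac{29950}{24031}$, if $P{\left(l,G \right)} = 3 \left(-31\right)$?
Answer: $- \frac{121802861}{97133302} \approx -1.254$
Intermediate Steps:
$P{\left(l,G \right)} = -93$
$\frac{P{\left(-17,17 \right)}}{12126} - \frac{29950}{24031} = - \frac{93}{12126} - \frac{29950}{24031} = \left(-93\right) \frac{1}{12126} - \frac{29950}{24031} = - \frac{31}{4042} - \frac{29950}{24031} = - \frac{121802861}{97133302}$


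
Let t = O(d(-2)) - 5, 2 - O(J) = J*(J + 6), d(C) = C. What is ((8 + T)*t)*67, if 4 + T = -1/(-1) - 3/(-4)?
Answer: 7705/4 ≈ 1926.3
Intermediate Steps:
T = -9/4 (T = -4 + (-1/(-1) - 3/(-4)) = -4 + (-1*(-1) - 3*(-¼)) = -4 + (1 + ¾) = -4 + 7/4 = -9/4 ≈ -2.2500)
O(J) = 2 - J*(6 + J) (O(J) = 2 - J*(J + 6) = 2 - J*(6 + J))
t = 5 (t = (2 - 1*(-2)² - 6*(-2)) - 5 = (2 - 1*4 + 12) - 5 = (2 - 4 + 12) - 5 = 10 - 5 = 5)
((8 + T)*t)*67 = ((8 - 9/4)*5)*67 = ((23/4)*5)*67 = (115/4)*67 = 7705/4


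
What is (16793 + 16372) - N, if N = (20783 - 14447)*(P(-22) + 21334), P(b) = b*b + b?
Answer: -138066291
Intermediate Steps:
P(b) = b + b² (P(b) = b² + b = b + b²)
N = 138099456 (N = (20783 - 14447)*(-22*(1 - 22) + 21334) = 6336*(-22*(-21) + 21334) = 6336*(462 + 21334) = 6336*21796 = 138099456)
(16793 + 16372) - N = (16793 + 16372) - 1*138099456 = 33165 - 138099456 = -138066291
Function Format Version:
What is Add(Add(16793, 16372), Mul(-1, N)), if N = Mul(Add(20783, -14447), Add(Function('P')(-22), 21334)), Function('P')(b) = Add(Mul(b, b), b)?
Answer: -138066291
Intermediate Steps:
Function('P')(b) = Add(b, Pow(b, 2)) (Function('P')(b) = Add(Pow(b, 2), b) = Add(b, Pow(b, 2)))
N = 138099456 (N = Mul(Add(20783, -14447), Add(Mul(-22, Add(1, -22)), 21334)) = Mul(6336, Add(Mul(-22, -21), 21334)) = Mul(6336, Add(462, 21334)) = Mul(6336, 21796) = 138099456)
Add(Add(16793, 16372), Mul(-1, N)) = Add(Add(16793, 16372), Mul(-1, 138099456)) = Add(33165, -138099456) = -138066291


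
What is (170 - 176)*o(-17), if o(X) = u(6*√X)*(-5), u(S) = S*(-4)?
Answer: -720*I*√17 ≈ -2968.6*I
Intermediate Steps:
u(S) = -4*S
o(X) = 120*√X (o(X) = -24*√X*(-5) = 120*√X)
(170 - 176)*o(-17) = (170 - 176)*(120*√(-17)) = -720*I*√17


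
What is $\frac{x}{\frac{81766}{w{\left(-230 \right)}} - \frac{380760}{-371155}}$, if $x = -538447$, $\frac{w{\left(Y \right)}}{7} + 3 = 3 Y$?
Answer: $\frac{14914757450439}{438473738} \approx 34015.0$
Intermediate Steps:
$w{\left(Y \right)} = -21 + 21 Y$ ($w{\left(Y \right)} = -21 + 7 \cdot 3 Y = -21 + 21 Y$)
$\frac{x}{\frac{81766}{w{\left(-230 \right)}} - \frac{380760}{-371155}} = - \frac{538447}{\frac{81766}{-21 + 21 \left(-230\right)} - \frac{380760}{-371155}} = - \frac{538447}{\frac{81766}{-21 - 4830} - - \frac{76152}{74231}} = - \frac{538447}{\frac{81766}{-4851} + \frac{76152}{74231}} = - \frac{538447}{81766 \left(- \frac{1}{4851}\right) + \frac{76152}{74231}} = - \frac{538447}{- \frac{81766}{4851} + \frac{76152}{74231}} = - \frac{538447}{- \frac{5700158594}{360094581}} = \left(-538447\right) \left(- \frac{360094581}{5700158594}\right) = \frac{14914757450439}{438473738}$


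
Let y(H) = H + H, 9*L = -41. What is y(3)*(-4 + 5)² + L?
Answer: 13/9 ≈ 1.4444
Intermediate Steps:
L = -41/9 (L = (⅑)*(-41) = -41/9 ≈ -4.5556)
y(H) = 2*H
y(3)*(-4 + 5)² + L = (2*3)*(-4 + 5)² - 41/9 = 6*1² - 41/9 = 6*1 - 41/9 = 6 - 41/9 = 13/9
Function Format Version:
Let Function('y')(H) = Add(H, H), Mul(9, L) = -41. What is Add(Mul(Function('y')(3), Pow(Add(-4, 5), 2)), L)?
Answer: Rational(13, 9) ≈ 1.4444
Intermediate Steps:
L = Rational(-41, 9) (L = Mul(Rational(1, 9), -41) = Rational(-41, 9) ≈ -4.5556)
Function('y')(H) = Mul(2, H)
Add(Mul(Function('y')(3), Pow(Add(-4, 5), 2)), L) = Add(Mul(Mul(2, 3), Pow(Add(-4, 5), 2)), Rational(-41, 9)) = Add(Mul(6, Pow(1, 2)), Rational(-41, 9)) = Add(Mul(6, 1), Rational(-41, 9)) = Add(6, Rational(-41, 9)) = Rational(13, 9)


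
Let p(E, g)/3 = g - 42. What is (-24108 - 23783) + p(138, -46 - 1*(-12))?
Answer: -48119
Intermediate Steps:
p(E, g) = -126 + 3*g (p(E, g) = 3*(g - 42) = 3*(-42 + g) = -126 + 3*g)
(-24108 - 23783) + p(138, -46 - 1*(-12)) = (-24108 - 23783) + (-126 + 3*(-46 - 1*(-12))) = -47891 + (-126 + 3*(-46 + 12)) = -47891 + (-126 + 3*(-34)) = -47891 + (-126 - 102) = -47891 - 228 = -48119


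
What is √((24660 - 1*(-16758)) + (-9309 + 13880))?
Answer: √45989 ≈ 214.45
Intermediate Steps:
√((24660 - 1*(-16758)) + (-9309 + 13880)) = √((24660 + 16758) + 4571) = √(41418 + 4571) = √45989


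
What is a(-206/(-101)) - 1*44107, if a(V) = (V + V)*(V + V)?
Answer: -449765763/10201 ≈ -44090.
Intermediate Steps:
a(V) = 4*V² (a(V) = (2*V)*(2*V) = 4*V²)
a(-206/(-101)) - 1*44107 = 4*(-206/(-101))² - 1*44107 = 4*(-206*(-1/101))² - 44107 = 4*(206/101)² - 44107 = 4*(42436/10201) - 44107 = 169744/10201 - 44107 = -449765763/10201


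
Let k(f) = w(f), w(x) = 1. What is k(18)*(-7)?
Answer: -7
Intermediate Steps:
k(f) = 1
k(18)*(-7) = 1*(-7) = -7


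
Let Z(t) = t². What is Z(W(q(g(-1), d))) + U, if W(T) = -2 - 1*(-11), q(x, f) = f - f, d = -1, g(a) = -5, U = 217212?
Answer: 217293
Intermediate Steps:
q(x, f) = 0
W(T) = 9 (W(T) = -2 + 11 = 9)
Z(W(q(g(-1), d))) + U = 9² + 217212 = 81 + 217212 = 217293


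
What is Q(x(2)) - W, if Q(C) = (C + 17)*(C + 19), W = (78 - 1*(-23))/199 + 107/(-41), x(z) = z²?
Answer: 3957949/8159 ≈ 485.10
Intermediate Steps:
W = -17152/8159 (W = (78 + 23)*(1/199) + 107*(-1/41) = 101*(1/199) - 107/41 = 101/199 - 107/41 = -17152/8159 ≈ -2.1022)
Q(C) = (17 + C)*(19 + C)
Q(x(2)) - W = (323 + (2²)² + 36*2²) - 1*(-17152/8159) = (323 + 4² + 36*4) + 17152/8159 = (323 + 16 + 144) + 17152/8159 = 483 + 17152/8159 = 3957949/8159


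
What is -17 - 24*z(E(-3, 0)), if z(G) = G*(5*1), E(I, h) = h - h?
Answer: -17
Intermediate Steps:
E(I, h) = 0
z(G) = 5*G (z(G) = G*5 = 5*G)
-17 - 24*z(E(-3, 0)) = -17 - 120*0 = -17 - 24*0 = -17 + 0 = -17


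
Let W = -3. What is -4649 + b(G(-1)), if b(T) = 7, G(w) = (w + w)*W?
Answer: -4642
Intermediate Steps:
G(w) = -6*w (G(w) = (w + w)*(-3) = (2*w)*(-3) = -6*w)
-4649 + b(G(-1)) = -4649 + 7 = -4642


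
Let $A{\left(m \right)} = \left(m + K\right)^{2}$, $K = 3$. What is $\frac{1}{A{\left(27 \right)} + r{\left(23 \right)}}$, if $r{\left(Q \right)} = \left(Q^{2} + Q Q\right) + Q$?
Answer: $\frac{1}{1981} \approx 0.0005048$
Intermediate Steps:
$A{\left(m \right)} = \left(3 + m\right)^{2}$ ($A{\left(m \right)} = \left(m + 3\right)^{2} = \left(3 + m\right)^{2}$)
$r{\left(Q \right)} = Q + 2 Q^{2}$ ($r{\left(Q \right)} = \left(Q^{2} + Q^{2}\right) + Q = 2 Q^{2} + Q = Q + 2 Q^{2}$)
$\frac{1}{A{\left(27 \right)} + r{\left(23 \right)}} = \frac{1}{\left(3 + 27\right)^{2} + 23 \left(1 + 2 \cdot 23\right)} = \frac{1}{30^{2} + 23 \left(1 + 46\right)} = \frac{1}{900 + 23 \cdot 47} = \frac{1}{900 + 1081} = \frac{1}{1981}$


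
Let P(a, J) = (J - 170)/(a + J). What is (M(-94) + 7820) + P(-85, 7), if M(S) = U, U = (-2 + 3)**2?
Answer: 610201/78 ≈ 7823.1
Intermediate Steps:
P(a, J) = (-170 + J)/(J + a)
U = 1 (U = 1**2 = 1)
M(S) = 1
(M(-94) + 7820) + P(-85, 7) = (1 + 7820) + (-170 + 7)/(7 - 85) = 7821 - 163/(-78) = 7821 - 1/78*(-163) = 7821 + 163/78 = 610201/78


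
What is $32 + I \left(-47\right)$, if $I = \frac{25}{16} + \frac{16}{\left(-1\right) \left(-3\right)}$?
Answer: $- \frac{14021}{48} \approx -292.1$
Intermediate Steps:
$I = \frac{331}{48}$ ($I = 25 \cdot \frac{1}{16} + \frac{16}{3} = \frac{25}{16} + 16 \cdot \frac{1}{3} = \frac{25}{16} + \frac{16}{3} = \frac{331}{48} \approx 6.8958$)
$32 + I \left(-47\right) = 32 + \frac{331}{48} \left(-47\right) = 32 - \frac{15557}{48} = - \frac{14021}{48}$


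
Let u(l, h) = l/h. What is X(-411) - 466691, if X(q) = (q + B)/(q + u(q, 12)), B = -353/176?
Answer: -36571700835/78364 ≈ -4.6669e+5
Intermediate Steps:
B = -353/176 (B = -353*1/176 = -353/176 ≈ -2.0057)
X(q) = 12*(-353/176 + q)/(13*q) (X(q) = (q - 353/176)/(q + q/12) = (-353/176 + q)/(q + q*(1/12)) = (-353/176 + q)/(q + q/12) = (-353/176 + q)/((13*q/12)) = (-353/176 + q)*(12/(13*q)) = 12*(-353/176 + q)/(13*q))
X(-411) - 466691 = (3/572)*(-353 + 176*(-411))/(-411) - 466691 = (3/572)*(-1/411)*(-353 - 72336) - 466691 = (3/572)*(-1/411)*(-72689) - 466691 = 72689/78364 - 466691 = -36571700835/78364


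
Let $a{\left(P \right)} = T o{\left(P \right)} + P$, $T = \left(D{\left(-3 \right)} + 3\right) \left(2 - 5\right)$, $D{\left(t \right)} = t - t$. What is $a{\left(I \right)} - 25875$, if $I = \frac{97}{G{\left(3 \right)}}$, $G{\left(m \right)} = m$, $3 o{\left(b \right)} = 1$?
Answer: $- \frac{77537}{3} \approx -25846.0$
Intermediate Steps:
$o{\left(b \right)} = \frac{1}{3}$ ($o{\left(b \right)} = \frac{1}{3} \cdot 1 = \frac{1}{3}$)
$D{\left(t \right)} = 0$
$T = -9$ ($T = \left(0 + 3\right) \left(2 - 5\right) = 3 \left(-3\right) = -9$)
$I = \frac{97}{3} \approx 32.333$
$a{\left(P \right)} = -3 + P$ ($a{\left(P \right)} = \left(-9\right) \frac{1}{3} + P = -3 + P$)
$a{\left(I \right)} - 25875 = \left(-3 + \frac{97}{3}\right) - 25875 = \frac{88}{3} - 25875 = - \frac{77537}{3}$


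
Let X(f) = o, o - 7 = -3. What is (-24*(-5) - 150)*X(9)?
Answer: -120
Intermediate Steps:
o = 4 (o = 7 - 3 = 4)
X(f) = 4
(-24*(-5) - 150)*X(9) = (-24*(-5) - 150)*4 = (120 - 150)*4 = -30*4 = -120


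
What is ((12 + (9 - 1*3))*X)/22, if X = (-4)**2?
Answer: 144/11 ≈ 13.091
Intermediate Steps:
X = 16
((12 + (9 - 1*3))*X)/22 = ((12 + (9 - 1*3))*16)/22 = ((12 + (9 - 3))*16)*(1/22) = ((12 + 6)*16)*(1/22) = (18*16)*(1/22) = 288*(1/22) = 144/11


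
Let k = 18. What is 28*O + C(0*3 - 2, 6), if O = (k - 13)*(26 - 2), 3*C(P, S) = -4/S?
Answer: 30238/9 ≈ 3359.8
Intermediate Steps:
C(P, S) = -4/(3*S) (C(P, S) = (-4/S)/3 = -4/(3*S))
O = 120 (O = (18 - 13)*(26 - 2) = 5*24 = 120)
28*O + C(0*3 - 2, 6) = 28*120 - 4/3/6 = 3360 - 4/3*⅙ = 3360 - 2/9 = 30238/9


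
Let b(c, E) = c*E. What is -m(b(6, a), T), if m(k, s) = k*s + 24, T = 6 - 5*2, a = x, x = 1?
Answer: 0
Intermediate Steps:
a = 1
b(c, E) = E*c
T = -4 (T = 6 - 10 = -4)
m(k, s) = 24 + k*s
-m(b(6, a), T) = -(24 + (1*6)*(-4)) = -(24 + 6*(-4)) = -(24 - 24) = -1*0 = 0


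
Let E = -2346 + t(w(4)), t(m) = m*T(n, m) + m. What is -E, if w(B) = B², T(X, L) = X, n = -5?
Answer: 2410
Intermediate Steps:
t(m) = -4*m (t(m) = m*(-5) + m = -5*m + m = -4*m)
E = -2410 (E = -2346 - 4*4² = -2346 - 4*16 = -2346 - 64 = -2410)
-E = -1*(-2410) = 2410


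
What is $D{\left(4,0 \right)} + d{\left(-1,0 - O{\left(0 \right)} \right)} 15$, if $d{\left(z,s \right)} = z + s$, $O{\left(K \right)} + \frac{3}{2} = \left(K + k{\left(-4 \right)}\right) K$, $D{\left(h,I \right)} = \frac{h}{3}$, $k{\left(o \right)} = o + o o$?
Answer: $\frac{53}{6} \approx 8.8333$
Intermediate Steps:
$k{\left(o \right)} = o + o^{2}$
$D{\left(h,I \right)} = \frac{h}{3}$ ($D{\left(h,I \right)} = h \frac{1}{3} = \frac{h}{3}$)
$O{\left(K \right)} = - \frac{3}{2} + K \left(12 + K\right)$ ($O{\left(K \right)} = - \frac{3}{2} + \left(K - 4 \left(1 - 4\right)\right) K = - \frac{3}{2} + \left(K - -12\right) K = - \frac{3}{2} + \left(K + 12\right) K = - \frac{3}{2} + \left(12 + K\right) K = - \frac{3}{2} + K \left(12 + K\right)$)
$d{\left(z,s \right)} = s + z$
$D{\left(4,0 \right)} + d{\left(-1,0 - O{\left(0 \right)} \right)} 15 = \frac{1}{3} \cdot 4 + \left(\left(0 - \left(- \frac{3}{2} + 0^{2} + 12 \cdot 0\right)\right) - 1\right) 15 = \frac{4}{3} + \left(\left(0 - \left(- \frac{3}{2} + 0 + 0\right)\right) - 1\right) 15 = \frac{4}{3} + \left(\left(0 - - \frac{3}{2}\right) - 1\right) 15 = \frac{4}{3} + \left(\left(0 + \frac{3}{2}\right) - 1\right) 15 = \frac{4}{3} + \left(\frac{3}{2} - 1\right) 15 = \frac{4}{3} + \frac{1}{2} \cdot 15 = \frac{4}{3} + \frac{15}{2} = \frac{53}{6}$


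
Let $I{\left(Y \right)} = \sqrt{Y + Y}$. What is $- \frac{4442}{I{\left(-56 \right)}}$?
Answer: $\frac{2221 i \sqrt{7}}{14} \approx 419.73 i$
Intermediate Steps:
$I{\left(Y \right)} = \sqrt{2} \sqrt{Y}$ ($I{\left(Y \right)} = \sqrt{2 Y} = \sqrt{2} \sqrt{Y}$)
$- \frac{4442}{I{\left(-56 \right)}} = - \frac{4442}{\sqrt{2} \sqrt{-56}} = - \frac{4442}{\sqrt{2} \cdot 2 i \sqrt{14}} = - \frac{4442}{4 i \sqrt{7}} = - 4442 \left(- \frac{i \sqrt{7}}{28}\right) = \frac{2221 i \sqrt{7}}{14}$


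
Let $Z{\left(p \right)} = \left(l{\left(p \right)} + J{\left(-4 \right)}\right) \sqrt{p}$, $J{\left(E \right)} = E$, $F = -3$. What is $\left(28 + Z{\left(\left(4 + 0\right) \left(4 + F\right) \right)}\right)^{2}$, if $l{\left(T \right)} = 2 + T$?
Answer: $1024$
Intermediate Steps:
$Z{\left(p \right)} = \sqrt{p} \left(-2 + p\right)$ ($Z{\left(p \right)} = \left(\left(2 + p\right) - 4\right) \sqrt{p} = \left(-2 + p\right) \sqrt{p} = \sqrt{p} \left(-2 + p\right)$)
$\left(28 + Z{\left(\left(4 + 0\right) \left(4 + F\right) \right)}\right)^{2} = \left(28 + \sqrt{\left(4 + 0\right) \left(4 - 3\right)} \left(-2 + \left(4 + 0\right) \left(4 - 3\right)\right)\right)^{2} = \left(28 + \sqrt{4 \cdot 1} \left(-2 + 4 \cdot 1\right)\right)^{2} = \left(28 + \sqrt{4} \left(-2 + 4\right)\right)^{2} = \left(28 + 2 \cdot 2\right)^{2} = \left(28 + 4\right)^{2} = 32^{2} = 1024$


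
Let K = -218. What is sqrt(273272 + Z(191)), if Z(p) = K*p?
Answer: sqrt(231634) ≈ 481.28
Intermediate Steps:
Z(p) = -218*p
sqrt(273272 + Z(191)) = sqrt(273272 - 218*191) = sqrt(273272 - 41638) = sqrt(231634)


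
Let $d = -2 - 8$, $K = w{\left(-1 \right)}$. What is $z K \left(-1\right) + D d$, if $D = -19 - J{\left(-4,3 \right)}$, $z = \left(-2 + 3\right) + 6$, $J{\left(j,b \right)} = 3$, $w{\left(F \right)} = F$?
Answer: $227$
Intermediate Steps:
$K = -1$
$z = 7$ ($z = 1 + 6 = 7$)
$d = -10$
$D = -22$ ($D = -19 - 3 = -22$)
$z K \left(-1\right) + D d = 7 \left(-1\right) \left(-1\right) - -220 = \left(-7\right) \left(-1\right) + 220 = 7 + 220 = 227$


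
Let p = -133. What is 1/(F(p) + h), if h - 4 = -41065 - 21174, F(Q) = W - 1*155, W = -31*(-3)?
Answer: -1/62297 ≈ -1.6052e-5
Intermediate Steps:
W = 93
F(Q) = -62 (F(Q) = 93 - 1*155 = 93 - 155 = -62)
h = -62235 (h = 4 + (-41065 - 21174) = 4 - 62239 = -62235)
1/(F(p) + h) = 1/(-62 - 62235) = 1/(-62297) = -1/62297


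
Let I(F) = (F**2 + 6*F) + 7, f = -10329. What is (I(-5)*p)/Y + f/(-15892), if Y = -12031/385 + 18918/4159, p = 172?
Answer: -8311998129149/679438606108 ≈ -12.234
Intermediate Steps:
Y = -42753499/1601215 (Y = -12031*1/385 + 18918*(1/4159) = -12031/385 + 18918/4159 = -42753499/1601215 ≈ -26.701)
I(F) = 7 + F**2 + 6*F
(I(-5)*p)/Y + f/(-15892) = ((7 + (-5)**2 + 6*(-5))*172)/(-42753499/1601215) - 10329/(-15892) = ((7 + 25 - 30)*172)*(-1601215/42753499) - 10329*(-1/15892) = (2*172)*(-1601215/42753499) + 10329/15892 = 344*(-1601215/42753499) + 10329/15892 = -550817960/42753499 + 10329/15892 = -8311998129149/679438606108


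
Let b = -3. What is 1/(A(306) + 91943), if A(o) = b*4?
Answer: 1/91931 ≈ 1.0878e-5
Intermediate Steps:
A(o) = -12 (A(o) = -3*4 = -12)
1/(A(306) + 91943) = 1/(-12 + 91943) = 1/91931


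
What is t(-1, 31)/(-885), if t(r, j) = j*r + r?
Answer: 32/885 ≈ 0.036158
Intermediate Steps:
t(r, j) = r + j*r
t(-1, 31)/(-885) = -(1 + 31)/(-885) = -1*32*(-1/885) = -32*(-1/885) = 32/885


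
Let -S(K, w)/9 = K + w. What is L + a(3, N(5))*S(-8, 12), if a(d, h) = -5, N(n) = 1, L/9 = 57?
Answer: 693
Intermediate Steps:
L = 513 (L = 9*57 = 513)
S(K, w) = -9*K - 9*w (S(K, w) = -9*(K + w) = -9*K - 9*w)
L + a(3, N(5))*S(-8, 12) = 513 - 5*(-9*(-8) - 9*12) = 513 - 5*(72 - 108) = 513 - 5*(-36) = 513 + 180 = 693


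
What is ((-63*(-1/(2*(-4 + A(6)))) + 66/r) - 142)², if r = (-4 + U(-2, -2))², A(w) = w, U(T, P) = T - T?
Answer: 954529/64 ≈ 14915.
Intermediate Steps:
U(T, P) = 0
r = 16 (r = (-4 + 0)² = (-4)² = 16)
((-63*(-1/(2*(-4 + A(6)))) + 66/r) - 142)² = ((-63*(-1/(2*(-4 + 6))) + 66/16) - 142)² = ((-63/(2*(-2)) + 66*(1/16)) - 142)² = ((-63/(-4) + 33/8) - 142)² = ((-63*(-¼) + 33/8) - 142)² = ((63/4 + 33/8) - 142)² = (159/8 - 142)² = (-977/8)² = 954529/64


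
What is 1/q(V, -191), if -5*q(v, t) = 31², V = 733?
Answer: -5/961 ≈ -0.0052029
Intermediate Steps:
q(v, t) = -961/5 (q(v, t) = -⅕*31² = -⅕*961 = -961/5)
1/q(V, -191) = 1/(-961/5) = -5/961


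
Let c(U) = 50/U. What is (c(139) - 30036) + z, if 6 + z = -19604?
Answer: -6900744/139 ≈ -49646.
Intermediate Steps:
z = -19610 (z = -6 - 19604 = -19610)
(c(139) - 30036) + z = (50/139 - 30036) - 19610 = -4174954/139 - 19610 = -6900744/139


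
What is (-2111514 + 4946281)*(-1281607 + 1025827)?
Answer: -725076703260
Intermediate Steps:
(-2111514 + 4946281)*(-1281607 + 1025827) = 2834767*(-255780) = -725076703260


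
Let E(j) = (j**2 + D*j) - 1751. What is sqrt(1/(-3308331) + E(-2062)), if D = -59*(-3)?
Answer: 2*sqrt(10630709318256959607)/3308331 ≈ 1971.1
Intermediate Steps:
D = 177
E(j) = -1751 + j**2 + 177*j (E(j) = (j**2 + 177*j) - 1751 = -1751 + j**2 + 177*j)
sqrt(1/(-3308331) + E(-2062)) = sqrt(1/(-3308331) + (-1751 + (-2062)**2 + 177*(-2062))) = sqrt(-1/3308331 + (-1751 + 4251844 - 364974)) = sqrt(-1/3308331 + 3885119) = sqrt(12853259626388/3308331) = 2*sqrt(10630709318256959607)/3308331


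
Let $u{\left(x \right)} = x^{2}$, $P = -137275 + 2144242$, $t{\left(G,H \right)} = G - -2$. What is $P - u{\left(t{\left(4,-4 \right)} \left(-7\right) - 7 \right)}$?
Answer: $2004566$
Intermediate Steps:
$t{\left(G,H \right)} = 2 + G$ ($t{\left(G,H \right)} = G + 2 = 2 + G$)
$P = 2006967$
$P - u{\left(t{\left(4,-4 \right)} \left(-7\right) - 7 \right)} = 2006967 - \left(\left(2 + 4\right) \left(-7\right) - 7\right)^{2} = 2006967 - \left(6 \left(-7\right) - 7\right)^{2} = 2006967 - \left(-42 - 7\right)^{2} = 2006967 - \left(-49\right)^{2} = 2006967 - 2401 = 2004566$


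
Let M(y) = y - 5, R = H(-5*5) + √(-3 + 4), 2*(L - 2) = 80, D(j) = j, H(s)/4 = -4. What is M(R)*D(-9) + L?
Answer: 222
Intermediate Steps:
H(s) = -16 (H(s) = 4*(-4) = -16)
L = 42 (L = 2 + (½)*80 = 2 + 40 = 42)
R = -15 (R = -16 + √(-3 + 4) = -16 + √1 = -16 + 1 = -15)
M(y) = -5 + y
M(R)*D(-9) + L = (-5 - 15)*(-9) + 42 = -20*(-9) + 42 = 180 + 42 = 222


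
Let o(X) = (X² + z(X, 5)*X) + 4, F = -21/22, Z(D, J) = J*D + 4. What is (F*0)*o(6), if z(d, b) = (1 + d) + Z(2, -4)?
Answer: 0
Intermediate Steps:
Z(D, J) = 4 + D*J (Z(D, J) = D*J + 4 = 4 + D*J)
F = -21/22 (F = -21*1/22 = -21/22 ≈ -0.95455)
z(d, b) = -3 + d (z(d, b) = (1 + d) + (4 + 2*(-4)) = (1 + d) + (4 - 8) = (1 + d) - 4 = -3 + d)
o(X) = 4 + X² + X*(-3 + X) (o(X) = (X² + (-3 + X)*X) + 4 = (X² + X*(-3 + X)) + 4 = 4 + X² + X*(-3 + X))
(F*0)*o(6) = (-21/22*0)*(4 + 6² + 6*(-3 + 6)) = 0*(4 + 36 + 6*3) = 0*(4 + 36 + 18) = 0*58 = 0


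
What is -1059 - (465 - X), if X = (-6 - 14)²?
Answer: -1124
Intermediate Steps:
X = 400 (X = (-20)² = 400)
-1059 - (465 - X) = -1059 - (465 - 1*400) = -1059 - (465 - 400) = -1059 - 1*65 = -1059 - 65 = -1124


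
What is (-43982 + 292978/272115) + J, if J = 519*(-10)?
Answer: -13380145802/272115 ≈ -49171.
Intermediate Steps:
J = -5190
(-43982 + 292978/272115) + J = (-43982 + 292978/272115) - 5190 = -11967868952/272115 - 5190 = -13380145802/272115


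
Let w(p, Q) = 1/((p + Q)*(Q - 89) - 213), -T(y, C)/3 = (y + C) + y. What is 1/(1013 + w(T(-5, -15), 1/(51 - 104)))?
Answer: 19347649/19599165628 ≈ 0.00098717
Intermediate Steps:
T(y, C) = -6*y - 3*C (T(y, C) = -3*((y + C) + y) = -3*((C + y) + y) = -3*(C + 2*y) = -6*y - 3*C)
w(p, Q) = 1/(-213 + (-89 + Q)*(Q + p)) (w(p, Q) = 1/((Q + p)*(-89 + Q) - 213) = 1/((-89 + Q)*(Q + p) - 213) = 1/(-213 + (-89 + Q)*(Q + p)))
1/(1013 + w(T(-5, -15), 1/(51 - 104))) = 1/(1013 + 1/(-213 + (1/(51 - 104))² - 89/(51 - 104) - 89*(-6*(-5) - 3*(-15)) + (-6*(-5) - 3*(-15))/(51 - 104))) = 1/(1013 + 1/(-213 + (1/(-53))² - 89/(-53) - 89*(30 + 45) + (30 + 45)/(-53))) = 1/(1013 + 1/(-213 + (-1/53)² - 89*(-1/53) - 89*75 - 1/53*75)) = 1/(1013 + 1/(-213 + 1/2809 + 89/53 - 6675 - 75/53)) = 1/(1013 + 1/(-19347649/2809)) = 1/(1013 - 2809/19347649) = 1/(19599165628/19347649) = 19347649/19599165628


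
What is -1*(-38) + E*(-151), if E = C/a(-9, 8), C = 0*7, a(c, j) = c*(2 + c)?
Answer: 38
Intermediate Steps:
C = 0
E = 0 (E = 0/((-9*(2 - 9))) = 0/((-9*(-7))) = 0/63 = 0*(1/63) = 0)
-1*(-38) + E*(-151) = -1*(-38) + 0*(-151) = 38 + 0 = 38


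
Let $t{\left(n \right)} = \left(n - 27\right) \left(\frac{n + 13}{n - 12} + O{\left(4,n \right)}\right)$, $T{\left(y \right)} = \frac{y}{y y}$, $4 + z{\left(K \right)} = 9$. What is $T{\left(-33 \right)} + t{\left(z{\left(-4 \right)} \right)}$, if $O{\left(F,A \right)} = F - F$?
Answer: $\frac{13061}{231} \approx 56.541$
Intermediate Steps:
$z{\left(K \right)} = 5$ ($z{\left(K \right)} = -4 + 9 = 5$)
$O{\left(F,A \right)} = 0$
$T{\left(y \right)} = \frac{1}{y}$ ($T{\left(y \right)} = \frac{y}{y^{2}} = \frac{1}{y}$)
$t{\left(n \right)} = \frac{\left(-27 + n\right) \left(13 + n\right)}{-12 + n}$ ($t{\left(n \right)} = \left(n - 27\right) \left(\frac{n + 13}{n - 12} + 0\right) = \left(-27 + n\right) \left(\frac{13 + n}{-12 + n} + 0\right) = \left(-27 + n\right) \frac{13 + n}{-12 + n} = \frac{\left(-27 + n\right) \left(13 + n\right)}{-12 + n}$)
$T{\left(-33 \right)} + t{\left(z{\left(-4 \right)} \right)} = \frac{1}{-33} + \frac{-351 + 5^{2} - 70}{-12 + 5} = - \frac{1}{33} + \frac{-351 + 25 - 70}{-7} = - \frac{1}{33} - - \frac{396}{7} = - \frac{1}{33} + \frac{396}{7} = \frac{13061}{231}$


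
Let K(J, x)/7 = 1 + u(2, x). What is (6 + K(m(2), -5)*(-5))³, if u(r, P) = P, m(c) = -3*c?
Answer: 3112136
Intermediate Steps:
K(J, x) = 7 + 7*x (K(J, x) = 7*(1 + x) = 7 + 7*x)
(6 + K(m(2), -5)*(-5))³ = (6 + (7 + 7*(-5))*(-5))³ = (6 + (7 - 35)*(-5))³ = (6 - 28*(-5))³ = (6 + 140)³ = 146³ = 3112136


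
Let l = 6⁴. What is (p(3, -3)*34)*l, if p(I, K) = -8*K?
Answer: 1057536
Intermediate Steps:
l = 1296
(p(3, -3)*34)*l = (-8*(-3)*34)*1296 = (24*34)*1296 = 816*1296 = 1057536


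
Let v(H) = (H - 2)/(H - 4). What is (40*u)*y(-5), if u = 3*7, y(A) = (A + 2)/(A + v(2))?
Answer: 504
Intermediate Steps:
v(H) = (-2 + H)/(-4 + H)
y(A) = (2 + A)/A (y(A) = (A + 2)/(A + (-2 + 2)/(-4 + 2)) = (2 + A)/(A + 0/(-2)) = (2 + A)/(A - ½*0) = (2 + A)/(A + 0) = (2 + A)/A)
u = 21
(40*u)*y(-5) = (40*21)*((2 - 5)/(-5)) = 840*(-⅕*(-3)) = 840*(⅗) = 504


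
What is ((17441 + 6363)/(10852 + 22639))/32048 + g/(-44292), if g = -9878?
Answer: 662706563717/2971216894116 ≈ 0.22304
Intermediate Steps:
((17441 + 6363)/(10852 + 22639))/32048 + g/(-44292) = ((17441 + 6363)/(10852 + 22639))/32048 - 9878/(-44292) = (23804/33491)*(1/32048) - 9878*(-1/44292) = (23804*(1/33491))*(1/32048) + 4939/22146 = (23804/33491)*(1/32048) + 4939/22146 = 5951/268329892 + 4939/22146 = 662706563717/2971216894116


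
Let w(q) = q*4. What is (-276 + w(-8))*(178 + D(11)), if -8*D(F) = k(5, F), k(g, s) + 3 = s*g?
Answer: -52822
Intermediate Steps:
w(q) = 4*q
k(g, s) = -3 + g*s (k(g, s) = -3 + s*g = -3 + g*s)
D(F) = 3/8 - 5*F/8 (D(F) = -(-3 + 5*F)/8 = 3/8 - 5*F/8)
(-276 + w(-8))*(178 + D(11)) = (-276 + 4*(-8))*(178 + (3/8 - 5/8*11)) = (-276 - 32)*(178 + (3/8 - 55/8)) = -308*(178 - 13/2) = -308*343/2 = -52822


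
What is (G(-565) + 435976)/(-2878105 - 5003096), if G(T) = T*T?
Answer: -755201/7881201 ≈ -0.095823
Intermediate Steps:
G(T) = T**2
(G(-565) + 435976)/(-2878105 - 5003096) = ((-565)**2 + 435976)/(-2878105 - 5003096) = (319225 + 435976)/(-7881201) = 755201*(-1/7881201) = -755201/7881201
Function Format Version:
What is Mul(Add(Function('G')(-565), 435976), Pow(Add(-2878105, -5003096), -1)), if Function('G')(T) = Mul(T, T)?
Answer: Rational(-755201, 7881201) ≈ -0.095823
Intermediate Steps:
Function('G')(T) = Pow(T, 2)
Mul(Add(Function('G')(-565), 435976), Pow(Add(-2878105, -5003096), -1)) = Mul(Add(Pow(-565, 2), 435976), Pow(Add(-2878105, -5003096), -1)) = Mul(Add(319225, 435976), Pow(-7881201, -1)) = Mul(755201, Rational(-1, 7881201)) = Rational(-755201, 7881201)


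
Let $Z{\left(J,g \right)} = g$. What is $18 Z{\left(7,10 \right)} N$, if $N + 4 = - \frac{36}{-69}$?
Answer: $- \frac{14400}{23} \approx -626.09$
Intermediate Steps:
$N = - \frac{80}{23}$ ($N = -4 - \frac{36}{-69} = -4 - - \frac{12}{23} = -4 + \frac{12}{23} = - \frac{80}{23} \approx -3.4783$)
$18 Z{\left(7,10 \right)} N = 18 \cdot 10 \left(- \frac{80}{23}\right) = 180 \left(- \frac{80}{23}\right) = - \frac{14400}{23}$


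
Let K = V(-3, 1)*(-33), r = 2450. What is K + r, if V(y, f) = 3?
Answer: 2351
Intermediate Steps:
K = -99 (K = 3*(-33) = -99)
K + r = -99 + 2450 = 2351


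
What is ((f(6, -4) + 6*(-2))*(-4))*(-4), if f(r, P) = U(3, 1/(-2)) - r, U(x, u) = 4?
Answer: -224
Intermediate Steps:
f(r, P) = 4 - r
((f(6, -4) + 6*(-2))*(-4))*(-4) = (((4 - 1*6) + 6*(-2))*(-4))*(-4) = (((4 - 6) - 12)*(-4))*(-4) = ((-2 - 12)*(-4))*(-4) = -14*(-4)*(-4) = 56*(-4) = -224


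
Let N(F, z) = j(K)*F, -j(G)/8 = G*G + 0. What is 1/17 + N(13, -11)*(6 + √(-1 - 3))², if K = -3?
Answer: -509183/17 - 22464*I ≈ -29952.0 - 22464.0*I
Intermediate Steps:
j(G) = -8*G² (j(G) = -8*(G*G + 0) = -8*(G² + 0) = -8*G²)
N(F, z) = -72*F (N(F, z) = (-8*(-3)²)*F = (-8*9)*F = -72*F)
1/17 + N(13, -11)*(6 + √(-1 - 3))² = 1/17 + (-72*13)*(6 + √(-1 - 3))² = 1/17 - 936*(6 + √(-4))² = 1/17 - 936*(6 + 2*I)²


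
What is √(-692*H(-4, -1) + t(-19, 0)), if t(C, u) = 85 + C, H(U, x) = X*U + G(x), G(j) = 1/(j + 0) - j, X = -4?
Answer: I*√11006 ≈ 104.91*I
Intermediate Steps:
G(j) = 1/j - j
H(U, x) = 1/x - x - 4*U (H(U, x) = -4*U + (1/x - x) = 1/x - x - 4*U)
√(-692*H(-4, -1) + t(-19, 0)) = √(-692*(1/(-1) - 1*(-1) - 4*(-4)) + (85 - 19)) = √(-692*(-1 + 1 + 16) + 66) = √(-692*16 + 66) = √(-11072 + 66) = √(-11006) = I*√11006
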